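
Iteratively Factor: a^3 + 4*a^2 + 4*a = (a + 2)*(a^2 + 2*a) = a*(a + 2)*(a + 2)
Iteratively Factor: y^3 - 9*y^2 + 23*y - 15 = (y - 3)*(y^2 - 6*y + 5) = (y - 3)*(y - 1)*(y - 5)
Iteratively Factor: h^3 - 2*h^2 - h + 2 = (h - 1)*(h^2 - h - 2) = (h - 1)*(h + 1)*(h - 2)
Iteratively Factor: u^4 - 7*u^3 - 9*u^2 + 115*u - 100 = (u + 4)*(u^3 - 11*u^2 + 35*u - 25) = (u - 1)*(u + 4)*(u^2 - 10*u + 25) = (u - 5)*(u - 1)*(u + 4)*(u - 5)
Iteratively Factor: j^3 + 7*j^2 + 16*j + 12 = (j + 2)*(j^2 + 5*j + 6) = (j + 2)*(j + 3)*(j + 2)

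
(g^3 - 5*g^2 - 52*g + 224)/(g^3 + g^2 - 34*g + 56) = (g - 8)/(g - 2)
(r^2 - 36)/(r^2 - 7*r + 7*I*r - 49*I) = (r^2 - 36)/(r^2 + 7*r*(-1 + I) - 49*I)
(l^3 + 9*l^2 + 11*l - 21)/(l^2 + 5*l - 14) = (l^2 + 2*l - 3)/(l - 2)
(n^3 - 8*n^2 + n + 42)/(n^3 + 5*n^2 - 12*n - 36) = (n - 7)/(n + 6)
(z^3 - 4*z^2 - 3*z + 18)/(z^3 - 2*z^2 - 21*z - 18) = (-z^3 + 4*z^2 + 3*z - 18)/(-z^3 + 2*z^2 + 21*z + 18)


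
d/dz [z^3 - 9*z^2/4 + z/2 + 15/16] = 3*z^2 - 9*z/2 + 1/2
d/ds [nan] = 0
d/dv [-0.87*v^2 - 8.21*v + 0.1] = -1.74*v - 8.21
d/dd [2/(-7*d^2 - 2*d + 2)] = 4*(7*d + 1)/(7*d^2 + 2*d - 2)^2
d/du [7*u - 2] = 7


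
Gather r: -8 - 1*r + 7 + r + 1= 0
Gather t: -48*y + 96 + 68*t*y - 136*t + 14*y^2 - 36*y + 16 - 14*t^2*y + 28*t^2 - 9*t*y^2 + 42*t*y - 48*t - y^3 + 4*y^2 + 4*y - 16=t^2*(28 - 14*y) + t*(-9*y^2 + 110*y - 184) - y^3 + 18*y^2 - 80*y + 96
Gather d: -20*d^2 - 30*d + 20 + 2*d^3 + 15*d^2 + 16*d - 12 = 2*d^3 - 5*d^2 - 14*d + 8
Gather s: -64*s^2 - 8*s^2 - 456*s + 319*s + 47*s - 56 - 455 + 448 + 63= -72*s^2 - 90*s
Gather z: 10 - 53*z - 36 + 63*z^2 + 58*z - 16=63*z^2 + 5*z - 42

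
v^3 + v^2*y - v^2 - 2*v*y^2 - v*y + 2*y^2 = (v - 1)*(v - y)*(v + 2*y)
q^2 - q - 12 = (q - 4)*(q + 3)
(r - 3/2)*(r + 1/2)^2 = r^3 - r^2/2 - 5*r/4 - 3/8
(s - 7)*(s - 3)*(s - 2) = s^3 - 12*s^2 + 41*s - 42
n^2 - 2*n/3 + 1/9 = (n - 1/3)^2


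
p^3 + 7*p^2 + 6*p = p*(p + 1)*(p + 6)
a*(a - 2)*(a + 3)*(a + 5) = a^4 + 6*a^3 - a^2 - 30*a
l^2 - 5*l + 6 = (l - 3)*(l - 2)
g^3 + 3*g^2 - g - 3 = (g - 1)*(g + 1)*(g + 3)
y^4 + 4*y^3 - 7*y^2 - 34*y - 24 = (y - 3)*(y + 1)*(y + 2)*(y + 4)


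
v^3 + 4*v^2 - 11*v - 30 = (v - 3)*(v + 2)*(v + 5)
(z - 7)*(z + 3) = z^2 - 4*z - 21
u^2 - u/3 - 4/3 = (u - 4/3)*(u + 1)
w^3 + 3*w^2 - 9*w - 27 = (w - 3)*(w + 3)^2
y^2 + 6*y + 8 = (y + 2)*(y + 4)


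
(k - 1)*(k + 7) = k^2 + 6*k - 7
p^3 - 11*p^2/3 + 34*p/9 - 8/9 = (p - 2)*(p - 4/3)*(p - 1/3)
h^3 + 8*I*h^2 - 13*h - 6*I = (h + I)^2*(h + 6*I)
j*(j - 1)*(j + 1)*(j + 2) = j^4 + 2*j^3 - j^2 - 2*j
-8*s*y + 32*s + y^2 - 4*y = (-8*s + y)*(y - 4)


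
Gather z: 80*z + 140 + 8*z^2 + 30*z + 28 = 8*z^2 + 110*z + 168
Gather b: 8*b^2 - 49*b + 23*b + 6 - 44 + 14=8*b^2 - 26*b - 24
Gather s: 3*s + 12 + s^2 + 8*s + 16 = s^2 + 11*s + 28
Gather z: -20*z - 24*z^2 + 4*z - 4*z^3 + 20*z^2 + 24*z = -4*z^3 - 4*z^2 + 8*z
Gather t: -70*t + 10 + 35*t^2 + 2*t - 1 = 35*t^2 - 68*t + 9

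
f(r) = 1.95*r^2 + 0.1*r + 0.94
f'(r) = 3.9*r + 0.1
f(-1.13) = 3.32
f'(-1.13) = -4.31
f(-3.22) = 20.84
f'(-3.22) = -12.46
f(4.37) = 38.62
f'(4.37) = 17.14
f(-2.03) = 8.77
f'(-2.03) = -7.82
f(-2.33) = 11.29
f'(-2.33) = -8.99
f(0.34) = 1.20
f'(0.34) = 1.43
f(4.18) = 35.43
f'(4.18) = 16.40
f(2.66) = 15.00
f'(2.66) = 10.47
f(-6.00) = 70.54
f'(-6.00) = -23.30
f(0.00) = 0.94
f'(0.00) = 0.10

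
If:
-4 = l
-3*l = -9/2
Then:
No Solution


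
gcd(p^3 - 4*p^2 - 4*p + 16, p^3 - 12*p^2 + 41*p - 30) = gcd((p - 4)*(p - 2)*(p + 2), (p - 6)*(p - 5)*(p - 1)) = 1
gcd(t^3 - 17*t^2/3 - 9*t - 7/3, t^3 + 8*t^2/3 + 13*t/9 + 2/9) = t + 1/3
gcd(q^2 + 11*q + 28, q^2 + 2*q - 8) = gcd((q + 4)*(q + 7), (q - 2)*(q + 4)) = q + 4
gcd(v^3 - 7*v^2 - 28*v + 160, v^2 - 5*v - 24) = v - 8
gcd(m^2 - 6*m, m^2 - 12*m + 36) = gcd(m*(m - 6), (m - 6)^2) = m - 6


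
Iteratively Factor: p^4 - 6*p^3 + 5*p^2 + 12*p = (p - 3)*(p^3 - 3*p^2 - 4*p) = p*(p - 3)*(p^2 - 3*p - 4) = p*(p - 3)*(p + 1)*(p - 4)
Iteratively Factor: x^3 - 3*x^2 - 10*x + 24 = (x - 2)*(x^2 - x - 12) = (x - 2)*(x + 3)*(x - 4)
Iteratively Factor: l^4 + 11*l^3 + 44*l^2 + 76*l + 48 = (l + 4)*(l^3 + 7*l^2 + 16*l + 12) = (l + 3)*(l + 4)*(l^2 + 4*l + 4) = (l + 2)*(l + 3)*(l + 4)*(l + 2)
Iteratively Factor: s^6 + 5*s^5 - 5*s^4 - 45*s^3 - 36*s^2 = (s + 1)*(s^5 + 4*s^4 - 9*s^3 - 36*s^2) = (s - 3)*(s + 1)*(s^4 + 7*s^3 + 12*s^2) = (s - 3)*(s + 1)*(s + 3)*(s^3 + 4*s^2) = s*(s - 3)*(s + 1)*(s + 3)*(s^2 + 4*s) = s*(s - 3)*(s + 1)*(s + 3)*(s + 4)*(s)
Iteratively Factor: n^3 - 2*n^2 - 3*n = (n + 1)*(n^2 - 3*n) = n*(n + 1)*(n - 3)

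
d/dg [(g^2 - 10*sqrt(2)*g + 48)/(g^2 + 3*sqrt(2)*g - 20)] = (13*sqrt(2)*g^2 - 136*g + 56*sqrt(2))/(g^4 + 6*sqrt(2)*g^3 - 22*g^2 - 120*sqrt(2)*g + 400)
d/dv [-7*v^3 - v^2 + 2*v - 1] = -21*v^2 - 2*v + 2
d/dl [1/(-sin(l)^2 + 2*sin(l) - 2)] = 2*(sin(l) - 1)*cos(l)/(sin(l)^2 - 2*sin(l) + 2)^2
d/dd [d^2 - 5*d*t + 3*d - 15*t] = 2*d - 5*t + 3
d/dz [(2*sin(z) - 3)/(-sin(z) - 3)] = -9*cos(z)/(sin(z) + 3)^2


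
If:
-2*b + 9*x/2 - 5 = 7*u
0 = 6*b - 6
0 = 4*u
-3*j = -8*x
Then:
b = 1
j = 112/27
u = 0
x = 14/9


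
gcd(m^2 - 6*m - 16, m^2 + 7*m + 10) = m + 2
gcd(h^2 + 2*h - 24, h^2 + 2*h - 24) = h^2 + 2*h - 24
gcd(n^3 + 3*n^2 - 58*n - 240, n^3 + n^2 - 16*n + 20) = n + 5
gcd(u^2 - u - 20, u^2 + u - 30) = u - 5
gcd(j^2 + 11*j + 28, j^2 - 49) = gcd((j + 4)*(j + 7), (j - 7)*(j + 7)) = j + 7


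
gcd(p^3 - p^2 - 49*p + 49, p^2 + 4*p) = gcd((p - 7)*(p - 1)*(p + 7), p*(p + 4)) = 1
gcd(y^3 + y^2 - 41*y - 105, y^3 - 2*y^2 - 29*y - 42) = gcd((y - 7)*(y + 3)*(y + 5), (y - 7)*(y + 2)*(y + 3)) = y^2 - 4*y - 21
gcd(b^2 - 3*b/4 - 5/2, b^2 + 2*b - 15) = 1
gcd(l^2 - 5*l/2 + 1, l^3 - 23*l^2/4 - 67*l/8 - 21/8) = 1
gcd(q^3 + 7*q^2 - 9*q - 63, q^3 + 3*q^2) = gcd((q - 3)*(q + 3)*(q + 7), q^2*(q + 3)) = q + 3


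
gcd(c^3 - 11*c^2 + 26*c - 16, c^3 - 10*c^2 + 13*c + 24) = c - 8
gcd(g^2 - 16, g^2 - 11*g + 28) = g - 4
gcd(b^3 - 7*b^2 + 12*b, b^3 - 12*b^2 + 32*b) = b^2 - 4*b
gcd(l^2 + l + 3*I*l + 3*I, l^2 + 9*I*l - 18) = l + 3*I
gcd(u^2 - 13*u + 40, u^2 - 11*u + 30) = u - 5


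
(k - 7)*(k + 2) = k^2 - 5*k - 14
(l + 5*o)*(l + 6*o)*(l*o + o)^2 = l^4*o^2 + 11*l^3*o^3 + 2*l^3*o^2 + 30*l^2*o^4 + 22*l^2*o^3 + l^2*o^2 + 60*l*o^4 + 11*l*o^3 + 30*o^4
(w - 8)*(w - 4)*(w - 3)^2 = w^4 - 18*w^3 + 113*w^2 - 300*w + 288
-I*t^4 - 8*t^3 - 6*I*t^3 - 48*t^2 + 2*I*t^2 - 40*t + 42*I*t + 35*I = (t + 5)*(t - 7*I)*(t - I)*(-I*t - I)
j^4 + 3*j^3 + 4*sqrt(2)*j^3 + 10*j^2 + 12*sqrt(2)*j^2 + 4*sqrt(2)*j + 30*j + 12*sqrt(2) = (j + 3)*(j + sqrt(2))^2*(j + 2*sqrt(2))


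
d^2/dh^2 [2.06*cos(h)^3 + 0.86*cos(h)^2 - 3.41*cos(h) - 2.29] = 1.865*cos(h) - 1.72*cos(2*h) - 4.635*cos(3*h)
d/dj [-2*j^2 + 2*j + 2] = 2 - 4*j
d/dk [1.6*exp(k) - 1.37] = 1.6*exp(k)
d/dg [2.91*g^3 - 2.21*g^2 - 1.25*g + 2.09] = 8.73*g^2 - 4.42*g - 1.25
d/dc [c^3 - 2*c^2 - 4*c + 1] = 3*c^2 - 4*c - 4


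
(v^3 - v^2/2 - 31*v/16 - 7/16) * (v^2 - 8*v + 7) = v^5 - 17*v^4/2 + 145*v^3/16 + 185*v^2/16 - 161*v/16 - 49/16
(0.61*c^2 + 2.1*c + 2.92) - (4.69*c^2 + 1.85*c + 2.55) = -4.08*c^2 + 0.25*c + 0.37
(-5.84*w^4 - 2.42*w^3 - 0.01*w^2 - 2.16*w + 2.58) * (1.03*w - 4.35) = -6.0152*w^5 + 22.9114*w^4 + 10.5167*w^3 - 2.1813*w^2 + 12.0534*w - 11.223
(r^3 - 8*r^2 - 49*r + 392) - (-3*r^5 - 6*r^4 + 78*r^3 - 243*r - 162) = 3*r^5 + 6*r^4 - 77*r^3 - 8*r^2 + 194*r + 554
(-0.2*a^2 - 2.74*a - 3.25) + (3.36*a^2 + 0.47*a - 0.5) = 3.16*a^2 - 2.27*a - 3.75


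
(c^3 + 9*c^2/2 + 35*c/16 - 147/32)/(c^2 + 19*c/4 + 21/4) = (8*c^2 + 22*c - 21)/(8*(c + 3))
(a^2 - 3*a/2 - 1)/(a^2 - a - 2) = (a + 1/2)/(a + 1)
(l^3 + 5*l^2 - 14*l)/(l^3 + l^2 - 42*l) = (l - 2)/(l - 6)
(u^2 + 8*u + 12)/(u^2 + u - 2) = (u + 6)/(u - 1)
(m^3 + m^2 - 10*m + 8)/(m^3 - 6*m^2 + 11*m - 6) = (m + 4)/(m - 3)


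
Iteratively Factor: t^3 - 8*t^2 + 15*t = (t)*(t^2 - 8*t + 15) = t*(t - 3)*(t - 5)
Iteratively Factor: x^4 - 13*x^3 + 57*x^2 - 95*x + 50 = (x - 2)*(x^3 - 11*x^2 + 35*x - 25) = (x - 5)*(x - 2)*(x^2 - 6*x + 5) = (x - 5)*(x - 2)*(x - 1)*(x - 5)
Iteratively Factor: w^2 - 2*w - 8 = (w - 4)*(w + 2)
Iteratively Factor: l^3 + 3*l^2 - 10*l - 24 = (l + 4)*(l^2 - l - 6) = (l + 2)*(l + 4)*(l - 3)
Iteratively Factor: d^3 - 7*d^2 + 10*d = (d - 5)*(d^2 - 2*d) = d*(d - 5)*(d - 2)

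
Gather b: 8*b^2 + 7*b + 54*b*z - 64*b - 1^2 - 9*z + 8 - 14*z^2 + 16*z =8*b^2 + b*(54*z - 57) - 14*z^2 + 7*z + 7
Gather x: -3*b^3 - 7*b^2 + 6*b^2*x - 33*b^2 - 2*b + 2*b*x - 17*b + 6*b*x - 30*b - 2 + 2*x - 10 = -3*b^3 - 40*b^2 - 49*b + x*(6*b^2 + 8*b + 2) - 12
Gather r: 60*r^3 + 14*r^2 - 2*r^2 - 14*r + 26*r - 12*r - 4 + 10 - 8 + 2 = 60*r^3 + 12*r^2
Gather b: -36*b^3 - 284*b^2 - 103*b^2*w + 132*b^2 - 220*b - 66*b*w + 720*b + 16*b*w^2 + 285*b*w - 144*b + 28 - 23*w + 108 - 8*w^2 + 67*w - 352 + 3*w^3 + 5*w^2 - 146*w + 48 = -36*b^3 + b^2*(-103*w - 152) + b*(16*w^2 + 219*w + 356) + 3*w^3 - 3*w^2 - 102*w - 168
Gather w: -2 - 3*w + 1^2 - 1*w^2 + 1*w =-w^2 - 2*w - 1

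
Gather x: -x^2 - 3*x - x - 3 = -x^2 - 4*x - 3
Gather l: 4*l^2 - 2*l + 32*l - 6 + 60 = 4*l^2 + 30*l + 54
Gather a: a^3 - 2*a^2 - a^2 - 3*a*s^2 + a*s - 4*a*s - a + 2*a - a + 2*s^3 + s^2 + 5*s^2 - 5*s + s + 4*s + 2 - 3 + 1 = a^3 - 3*a^2 + a*(-3*s^2 - 3*s) + 2*s^3 + 6*s^2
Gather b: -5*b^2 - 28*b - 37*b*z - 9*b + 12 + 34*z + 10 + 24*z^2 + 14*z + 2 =-5*b^2 + b*(-37*z - 37) + 24*z^2 + 48*z + 24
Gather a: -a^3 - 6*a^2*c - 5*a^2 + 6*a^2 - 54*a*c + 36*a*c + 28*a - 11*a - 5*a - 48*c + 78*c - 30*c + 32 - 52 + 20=-a^3 + a^2*(1 - 6*c) + a*(12 - 18*c)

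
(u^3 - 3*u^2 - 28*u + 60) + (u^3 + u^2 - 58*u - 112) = 2*u^3 - 2*u^2 - 86*u - 52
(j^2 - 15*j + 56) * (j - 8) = j^3 - 23*j^2 + 176*j - 448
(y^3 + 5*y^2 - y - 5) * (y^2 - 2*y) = y^5 + 3*y^4 - 11*y^3 - 3*y^2 + 10*y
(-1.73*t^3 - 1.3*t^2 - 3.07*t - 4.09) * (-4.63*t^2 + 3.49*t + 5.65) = 8.0099*t^5 - 0.0186999999999999*t^4 - 0.0974000000000022*t^3 + 0.877399999999998*t^2 - 31.6196*t - 23.1085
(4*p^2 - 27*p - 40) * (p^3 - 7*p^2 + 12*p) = 4*p^5 - 55*p^4 + 197*p^3 - 44*p^2 - 480*p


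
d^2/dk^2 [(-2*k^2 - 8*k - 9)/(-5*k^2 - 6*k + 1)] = 2*(140*k^3 + 705*k^2 + 930*k + 419)/(125*k^6 + 450*k^5 + 465*k^4 + 36*k^3 - 93*k^2 + 18*k - 1)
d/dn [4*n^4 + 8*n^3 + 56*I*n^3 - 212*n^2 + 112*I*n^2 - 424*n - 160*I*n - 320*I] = 16*n^3 + n^2*(24 + 168*I) + n*(-424 + 224*I) - 424 - 160*I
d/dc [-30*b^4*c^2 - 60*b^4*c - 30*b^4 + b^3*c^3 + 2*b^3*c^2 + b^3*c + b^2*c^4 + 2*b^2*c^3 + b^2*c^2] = b^2*(-60*b^2*c - 60*b^2 + 3*b*c^2 + 4*b*c + b + 4*c^3 + 6*c^2 + 2*c)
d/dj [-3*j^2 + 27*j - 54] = 27 - 6*j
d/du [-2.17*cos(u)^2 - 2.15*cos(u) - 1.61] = (4.34*cos(u) + 2.15)*sin(u)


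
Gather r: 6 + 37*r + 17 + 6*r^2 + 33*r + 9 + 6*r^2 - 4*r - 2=12*r^2 + 66*r + 30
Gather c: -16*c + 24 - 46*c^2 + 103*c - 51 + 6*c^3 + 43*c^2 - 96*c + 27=6*c^3 - 3*c^2 - 9*c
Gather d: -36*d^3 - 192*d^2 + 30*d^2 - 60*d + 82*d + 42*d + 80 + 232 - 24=-36*d^3 - 162*d^2 + 64*d + 288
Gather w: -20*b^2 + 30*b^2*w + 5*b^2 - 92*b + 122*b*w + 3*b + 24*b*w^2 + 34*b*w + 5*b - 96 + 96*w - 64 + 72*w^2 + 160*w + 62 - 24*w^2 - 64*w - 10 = -15*b^2 - 84*b + w^2*(24*b + 48) + w*(30*b^2 + 156*b + 192) - 108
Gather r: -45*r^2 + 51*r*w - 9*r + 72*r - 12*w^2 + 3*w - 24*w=-45*r^2 + r*(51*w + 63) - 12*w^2 - 21*w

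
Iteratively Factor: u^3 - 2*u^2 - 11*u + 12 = (u - 4)*(u^2 + 2*u - 3) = (u - 4)*(u + 3)*(u - 1)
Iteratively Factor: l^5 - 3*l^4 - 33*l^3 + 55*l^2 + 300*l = (l - 5)*(l^4 + 2*l^3 - 23*l^2 - 60*l) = (l - 5)*(l + 3)*(l^3 - l^2 - 20*l) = (l - 5)*(l + 3)*(l + 4)*(l^2 - 5*l) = l*(l - 5)*(l + 3)*(l + 4)*(l - 5)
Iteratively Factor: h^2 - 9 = (h + 3)*(h - 3)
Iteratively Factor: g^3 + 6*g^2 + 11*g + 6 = (g + 1)*(g^2 + 5*g + 6) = (g + 1)*(g + 3)*(g + 2)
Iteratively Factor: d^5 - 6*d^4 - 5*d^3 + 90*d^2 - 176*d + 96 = (d - 4)*(d^4 - 2*d^3 - 13*d^2 + 38*d - 24) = (d - 4)*(d - 2)*(d^3 - 13*d + 12) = (d - 4)*(d - 3)*(d - 2)*(d^2 + 3*d - 4) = (d - 4)*(d - 3)*(d - 2)*(d + 4)*(d - 1)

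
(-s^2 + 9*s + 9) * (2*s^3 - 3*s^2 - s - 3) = -2*s^5 + 21*s^4 - 8*s^3 - 33*s^2 - 36*s - 27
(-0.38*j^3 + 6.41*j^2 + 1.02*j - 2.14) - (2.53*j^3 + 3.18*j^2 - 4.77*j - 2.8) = -2.91*j^3 + 3.23*j^2 + 5.79*j + 0.66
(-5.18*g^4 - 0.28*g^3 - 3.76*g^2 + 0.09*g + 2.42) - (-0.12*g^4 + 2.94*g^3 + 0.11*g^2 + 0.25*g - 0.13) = -5.06*g^4 - 3.22*g^3 - 3.87*g^2 - 0.16*g + 2.55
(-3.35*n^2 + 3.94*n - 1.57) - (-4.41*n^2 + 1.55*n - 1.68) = 1.06*n^2 + 2.39*n + 0.11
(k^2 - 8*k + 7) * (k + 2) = k^3 - 6*k^2 - 9*k + 14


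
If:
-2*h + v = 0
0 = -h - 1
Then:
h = -1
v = -2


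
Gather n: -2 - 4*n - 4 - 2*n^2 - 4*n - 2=-2*n^2 - 8*n - 8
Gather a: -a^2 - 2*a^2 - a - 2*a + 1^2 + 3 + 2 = -3*a^2 - 3*a + 6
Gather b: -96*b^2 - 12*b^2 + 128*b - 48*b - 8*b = -108*b^2 + 72*b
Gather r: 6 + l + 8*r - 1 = l + 8*r + 5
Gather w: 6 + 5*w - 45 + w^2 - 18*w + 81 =w^2 - 13*w + 42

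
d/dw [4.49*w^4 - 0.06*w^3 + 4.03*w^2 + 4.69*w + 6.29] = 17.96*w^3 - 0.18*w^2 + 8.06*w + 4.69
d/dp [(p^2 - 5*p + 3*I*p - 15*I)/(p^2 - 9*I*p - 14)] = (p^2*(5 - 12*I) + p*(-28 + 30*I) + 205 - 42*I)/(p^4 - 18*I*p^3 - 109*p^2 + 252*I*p + 196)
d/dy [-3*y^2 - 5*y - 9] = -6*y - 5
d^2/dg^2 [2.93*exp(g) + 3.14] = 2.93*exp(g)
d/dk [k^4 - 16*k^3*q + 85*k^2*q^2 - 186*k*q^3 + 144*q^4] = 4*k^3 - 48*k^2*q + 170*k*q^2 - 186*q^3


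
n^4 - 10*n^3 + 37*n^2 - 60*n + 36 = (n - 3)^2*(n - 2)^2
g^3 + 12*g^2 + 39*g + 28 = (g + 1)*(g + 4)*(g + 7)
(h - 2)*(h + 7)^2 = h^3 + 12*h^2 + 21*h - 98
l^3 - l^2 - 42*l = l*(l - 7)*(l + 6)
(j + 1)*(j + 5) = j^2 + 6*j + 5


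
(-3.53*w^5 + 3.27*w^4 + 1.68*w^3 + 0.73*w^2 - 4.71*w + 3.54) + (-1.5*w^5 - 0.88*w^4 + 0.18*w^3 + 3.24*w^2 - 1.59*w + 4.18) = -5.03*w^5 + 2.39*w^4 + 1.86*w^3 + 3.97*w^2 - 6.3*w + 7.72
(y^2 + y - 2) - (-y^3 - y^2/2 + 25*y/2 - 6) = y^3 + 3*y^2/2 - 23*y/2 + 4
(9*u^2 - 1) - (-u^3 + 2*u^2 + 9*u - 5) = u^3 + 7*u^2 - 9*u + 4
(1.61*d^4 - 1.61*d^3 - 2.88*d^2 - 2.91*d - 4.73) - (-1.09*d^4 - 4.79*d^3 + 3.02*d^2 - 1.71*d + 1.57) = 2.7*d^4 + 3.18*d^3 - 5.9*d^2 - 1.2*d - 6.3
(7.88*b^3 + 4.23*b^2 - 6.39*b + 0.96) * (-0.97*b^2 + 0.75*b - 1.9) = -7.6436*b^5 + 1.8069*b^4 - 5.6012*b^3 - 13.7607*b^2 + 12.861*b - 1.824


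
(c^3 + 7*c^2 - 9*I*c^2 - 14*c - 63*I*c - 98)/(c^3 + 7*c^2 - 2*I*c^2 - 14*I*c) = (c - 7*I)/c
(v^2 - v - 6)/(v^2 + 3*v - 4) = (v^2 - v - 6)/(v^2 + 3*v - 4)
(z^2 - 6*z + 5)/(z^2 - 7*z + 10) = (z - 1)/(z - 2)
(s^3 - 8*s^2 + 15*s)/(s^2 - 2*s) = (s^2 - 8*s + 15)/(s - 2)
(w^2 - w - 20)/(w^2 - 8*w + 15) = (w + 4)/(w - 3)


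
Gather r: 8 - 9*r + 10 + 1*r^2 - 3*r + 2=r^2 - 12*r + 20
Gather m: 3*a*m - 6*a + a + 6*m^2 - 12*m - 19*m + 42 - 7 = -5*a + 6*m^2 + m*(3*a - 31) + 35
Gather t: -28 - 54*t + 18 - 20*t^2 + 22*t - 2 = -20*t^2 - 32*t - 12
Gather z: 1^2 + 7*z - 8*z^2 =-8*z^2 + 7*z + 1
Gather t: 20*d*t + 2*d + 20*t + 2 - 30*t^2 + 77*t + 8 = 2*d - 30*t^2 + t*(20*d + 97) + 10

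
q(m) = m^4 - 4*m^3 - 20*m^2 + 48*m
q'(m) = 4*m^3 - 12*m^2 - 40*m + 48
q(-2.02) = -128.95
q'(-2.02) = 46.87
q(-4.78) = 272.50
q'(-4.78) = -471.84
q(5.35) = -108.92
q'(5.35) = 103.05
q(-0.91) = -56.54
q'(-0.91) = 71.45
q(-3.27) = -116.62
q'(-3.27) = -89.38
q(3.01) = -63.72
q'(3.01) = -72.04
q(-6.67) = 1956.29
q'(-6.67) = -1406.03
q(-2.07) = -131.22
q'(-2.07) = 43.90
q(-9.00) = 7425.00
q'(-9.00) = -3480.00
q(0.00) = 0.00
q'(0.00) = 48.00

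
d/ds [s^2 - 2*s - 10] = 2*s - 2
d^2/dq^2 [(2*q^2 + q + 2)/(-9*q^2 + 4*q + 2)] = 2*(-153*q^3 - 594*q^2 + 162*q - 68)/(729*q^6 - 972*q^5 - 54*q^4 + 368*q^3 + 12*q^2 - 48*q - 8)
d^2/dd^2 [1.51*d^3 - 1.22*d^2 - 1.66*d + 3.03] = 9.06*d - 2.44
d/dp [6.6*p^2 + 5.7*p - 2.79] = 13.2*p + 5.7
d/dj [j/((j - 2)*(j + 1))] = (-j^2 - 2)/(j^4 - 2*j^3 - 3*j^2 + 4*j + 4)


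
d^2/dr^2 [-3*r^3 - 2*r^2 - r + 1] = -18*r - 4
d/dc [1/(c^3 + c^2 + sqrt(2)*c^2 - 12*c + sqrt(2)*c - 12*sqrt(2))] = (-3*c^2 - 2*sqrt(2)*c - 2*c - sqrt(2) + 12)/(c^3 + c^2 + sqrt(2)*c^2 - 12*c + sqrt(2)*c - 12*sqrt(2))^2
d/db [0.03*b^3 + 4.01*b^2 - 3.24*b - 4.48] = 0.09*b^2 + 8.02*b - 3.24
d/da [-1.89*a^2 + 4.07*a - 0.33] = 4.07 - 3.78*a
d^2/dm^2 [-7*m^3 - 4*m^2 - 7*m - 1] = -42*m - 8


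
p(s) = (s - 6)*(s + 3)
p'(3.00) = 3.00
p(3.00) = -18.00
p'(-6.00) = -15.00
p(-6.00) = 36.00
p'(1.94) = 0.88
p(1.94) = -20.06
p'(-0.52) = -4.04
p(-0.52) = -16.17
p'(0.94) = -1.12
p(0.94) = -19.94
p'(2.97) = 2.94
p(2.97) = -18.09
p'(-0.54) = -4.08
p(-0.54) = -16.09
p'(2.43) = 1.86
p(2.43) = -19.39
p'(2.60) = 2.20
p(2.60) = -19.04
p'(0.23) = -2.54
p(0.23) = -18.64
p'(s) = 2*s - 3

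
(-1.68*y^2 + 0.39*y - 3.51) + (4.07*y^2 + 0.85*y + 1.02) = 2.39*y^2 + 1.24*y - 2.49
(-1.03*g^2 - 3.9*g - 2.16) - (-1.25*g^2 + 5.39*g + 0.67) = 0.22*g^2 - 9.29*g - 2.83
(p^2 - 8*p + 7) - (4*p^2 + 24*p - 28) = -3*p^2 - 32*p + 35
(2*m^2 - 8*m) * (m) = 2*m^3 - 8*m^2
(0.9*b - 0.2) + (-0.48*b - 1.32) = 0.42*b - 1.52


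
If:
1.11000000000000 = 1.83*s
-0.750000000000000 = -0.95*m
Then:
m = 0.79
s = 0.61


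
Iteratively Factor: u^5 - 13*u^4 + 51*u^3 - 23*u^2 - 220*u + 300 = (u - 3)*(u^4 - 10*u^3 + 21*u^2 + 40*u - 100) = (u - 3)*(u - 2)*(u^3 - 8*u^2 + 5*u + 50) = (u - 5)*(u - 3)*(u - 2)*(u^2 - 3*u - 10) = (u - 5)*(u - 3)*(u - 2)*(u + 2)*(u - 5)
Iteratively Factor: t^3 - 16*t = (t)*(t^2 - 16) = t*(t + 4)*(t - 4)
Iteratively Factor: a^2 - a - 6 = (a - 3)*(a + 2)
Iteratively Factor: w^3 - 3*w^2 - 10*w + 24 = (w - 2)*(w^2 - w - 12) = (w - 4)*(w - 2)*(w + 3)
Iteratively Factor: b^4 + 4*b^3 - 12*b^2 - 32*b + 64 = (b - 2)*(b^3 + 6*b^2 - 32) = (b - 2)*(b + 4)*(b^2 + 2*b - 8) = (b - 2)^2*(b + 4)*(b + 4)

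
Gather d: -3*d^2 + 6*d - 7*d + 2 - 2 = -3*d^2 - d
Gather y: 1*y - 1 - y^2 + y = -y^2 + 2*y - 1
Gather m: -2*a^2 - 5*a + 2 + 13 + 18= -2*a^2 - 5*a + 33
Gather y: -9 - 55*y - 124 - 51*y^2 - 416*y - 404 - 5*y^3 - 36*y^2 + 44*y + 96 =-5*y^3 - 87*y^2 - 427*y - 441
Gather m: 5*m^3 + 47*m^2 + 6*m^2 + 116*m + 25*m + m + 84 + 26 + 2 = 5*m^3 + 53*m^2 + 142*m + 112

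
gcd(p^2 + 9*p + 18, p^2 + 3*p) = p + 3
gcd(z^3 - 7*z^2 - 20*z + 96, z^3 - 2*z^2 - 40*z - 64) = z^2 - 4*z - 32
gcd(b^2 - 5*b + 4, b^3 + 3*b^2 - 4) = b - 1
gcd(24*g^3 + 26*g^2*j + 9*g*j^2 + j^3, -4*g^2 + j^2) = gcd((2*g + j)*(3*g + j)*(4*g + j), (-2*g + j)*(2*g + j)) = 2*g + j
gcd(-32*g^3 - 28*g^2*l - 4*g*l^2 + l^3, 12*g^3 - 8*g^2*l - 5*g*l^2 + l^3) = 2*g + l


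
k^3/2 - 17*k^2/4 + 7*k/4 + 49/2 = (k/2 + 1)*(k - 7)*(k - 7/2)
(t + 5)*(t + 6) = t^2 + 11*t + 30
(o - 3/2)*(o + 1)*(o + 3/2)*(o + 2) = o^4 + 3*o^3 - o^2/4 - 27*o/4 - 9/2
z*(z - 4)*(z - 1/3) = z^3 - 13*z^2/3 + 4*z/3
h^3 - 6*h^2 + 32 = (h - 4)^2*(h + 2)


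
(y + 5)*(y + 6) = y^2 + 11*y + 30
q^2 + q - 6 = (q - 2)*(q + 3)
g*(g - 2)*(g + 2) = g^3 - 4*g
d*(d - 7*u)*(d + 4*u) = d^3 - 3*d^2*u - 28*d*u^2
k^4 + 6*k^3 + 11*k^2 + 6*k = k*(k + 1)*(k + 2)*(k + 3)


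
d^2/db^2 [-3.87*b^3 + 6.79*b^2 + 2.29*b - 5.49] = 13.58 - 23.22*b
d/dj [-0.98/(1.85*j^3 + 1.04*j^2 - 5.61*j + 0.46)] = (5.439*j^2 + 2.0384*j - 5.4978)/(1.85*j^3 + 1.04*j^2 - 5.61*j + 0.46)^2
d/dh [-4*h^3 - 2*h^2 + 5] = 4*h*(-3*h - 1)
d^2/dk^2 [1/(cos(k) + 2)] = (sin(k)^2 + 2*cos(k) + 1)/(cos(k) + 2)^3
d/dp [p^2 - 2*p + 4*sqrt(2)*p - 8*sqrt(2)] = 2*p - 2 + 4*sqrt(2)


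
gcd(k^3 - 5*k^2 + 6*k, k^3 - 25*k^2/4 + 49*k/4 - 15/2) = k^2 - 5*k + 6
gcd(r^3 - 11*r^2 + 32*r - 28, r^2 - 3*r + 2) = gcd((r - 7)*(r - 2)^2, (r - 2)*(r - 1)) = r - 2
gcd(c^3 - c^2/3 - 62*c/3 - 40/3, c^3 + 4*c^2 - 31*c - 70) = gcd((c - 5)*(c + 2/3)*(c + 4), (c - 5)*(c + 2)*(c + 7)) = c - 5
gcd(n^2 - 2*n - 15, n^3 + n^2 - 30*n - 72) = n + 3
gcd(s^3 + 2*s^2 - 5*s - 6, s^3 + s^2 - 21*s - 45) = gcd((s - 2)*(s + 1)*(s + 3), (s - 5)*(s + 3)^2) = s + 3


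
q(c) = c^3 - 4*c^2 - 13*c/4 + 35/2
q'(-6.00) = 152.75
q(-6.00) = -323.00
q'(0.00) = -3.25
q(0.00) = 17.50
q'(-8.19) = 263.50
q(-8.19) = -773.54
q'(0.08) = -3.87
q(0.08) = 17.21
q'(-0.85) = 5.72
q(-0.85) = 16.76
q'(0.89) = -7.99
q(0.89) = 12.14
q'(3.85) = 10.42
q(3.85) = 2.76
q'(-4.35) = 88.32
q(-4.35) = -126.37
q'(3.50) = 5.50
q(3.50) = 0.00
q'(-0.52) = 1.72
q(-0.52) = 17.97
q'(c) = 3*c^2 - 8*c - 13/4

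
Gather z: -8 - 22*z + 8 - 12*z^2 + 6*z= -12*z^2 - 16*z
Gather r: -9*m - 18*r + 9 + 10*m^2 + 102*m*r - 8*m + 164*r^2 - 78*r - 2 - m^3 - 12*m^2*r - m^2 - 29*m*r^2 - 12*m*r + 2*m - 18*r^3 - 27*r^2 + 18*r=-m^3 + 9*m^2 - 15*m - 18*r^3 + r^2*(137 - 29*m) + r*(-12*m^2 + 90*m - 78) + 7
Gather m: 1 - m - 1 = -m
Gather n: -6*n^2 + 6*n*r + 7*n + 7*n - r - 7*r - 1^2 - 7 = -6*n^2 + n*(6*r + 14) - 8*r - 8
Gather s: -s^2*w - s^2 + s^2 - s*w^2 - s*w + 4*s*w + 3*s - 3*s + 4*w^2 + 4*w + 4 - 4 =-s^2*w + s*(-w^2 + 3*w) + 4*w^2 + 4*w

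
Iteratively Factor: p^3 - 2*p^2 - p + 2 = (p - 1)*(p^2 - p - 2) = (p - 1)*(p + 1)*(p - 2)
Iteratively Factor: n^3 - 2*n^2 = (n)*(n^2 - 2*n) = n*(n - 2)*(n)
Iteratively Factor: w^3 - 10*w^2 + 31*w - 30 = (w - 5)*(w^2 - 5*w + 6) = (w - 5)*(w - 2)*(w - 3)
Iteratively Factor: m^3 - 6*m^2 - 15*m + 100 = (m + 4)*(m^2 - 10*m + 25) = (m - 5)*(m + 4)*(m - 5)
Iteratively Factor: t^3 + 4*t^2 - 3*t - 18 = (t + 3)*(t^2 + t - 6) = (t + 3)^2*(t - 2)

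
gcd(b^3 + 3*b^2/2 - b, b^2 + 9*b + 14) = b + 2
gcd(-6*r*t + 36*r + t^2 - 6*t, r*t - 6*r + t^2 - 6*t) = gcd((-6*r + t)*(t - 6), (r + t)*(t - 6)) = t - 6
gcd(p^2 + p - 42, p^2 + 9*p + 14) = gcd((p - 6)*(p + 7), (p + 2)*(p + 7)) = p + 7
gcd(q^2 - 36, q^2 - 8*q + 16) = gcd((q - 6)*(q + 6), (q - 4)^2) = 1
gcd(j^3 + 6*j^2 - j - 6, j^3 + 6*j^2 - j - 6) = j^3 + 6*j^2 - j - 6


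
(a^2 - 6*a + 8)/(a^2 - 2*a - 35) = (-a^2 + 6*a - 8)/(-a^2 + 2*a + 35)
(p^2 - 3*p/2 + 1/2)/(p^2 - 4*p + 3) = (p - 1/2)/(p - 3)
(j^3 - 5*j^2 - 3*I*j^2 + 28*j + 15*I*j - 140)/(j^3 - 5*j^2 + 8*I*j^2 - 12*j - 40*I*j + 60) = (j^2 - 3*I*j + 28)/(j^2 + 8*I*j - 12)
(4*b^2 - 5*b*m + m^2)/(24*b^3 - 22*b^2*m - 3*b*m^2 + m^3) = (4*b - m)/(24*b^2 + 2*b*m - m^2)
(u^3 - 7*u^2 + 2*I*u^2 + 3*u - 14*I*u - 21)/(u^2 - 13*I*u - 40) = (u^3 + u^2*(-7 + 2*I) + u*(3 - 14*I) - 21)/(u^2 - 13*I*u - 40)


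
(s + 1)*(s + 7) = s^2 + 8*s + 7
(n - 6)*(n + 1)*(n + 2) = n^3 - 3*n^2 - 16*n - 12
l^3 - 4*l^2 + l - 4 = (l - 4)*(l - I)*(l + I)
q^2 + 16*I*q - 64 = (q + 8*I)^2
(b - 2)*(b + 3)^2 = b^3 + 4*b^2 - 3*b - 18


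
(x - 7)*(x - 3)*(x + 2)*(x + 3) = x^4 - 5*x^3 - 23*x^2 + 45*x + 126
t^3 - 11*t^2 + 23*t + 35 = (t - 7)*(t - 5)*(t + 1)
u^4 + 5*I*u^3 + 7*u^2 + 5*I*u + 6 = (u - I)^2*(u + I)*(u + 6*I)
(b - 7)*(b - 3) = b^2 - 10*b + 21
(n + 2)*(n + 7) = n^2 + 9*n + 14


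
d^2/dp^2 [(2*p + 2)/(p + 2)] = -4/(p + 2)^3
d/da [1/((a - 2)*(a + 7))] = (-2*a - 5)/(a^4 + 10*a^3 - 3*a^2 - 140*a + 196)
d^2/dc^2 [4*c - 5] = 0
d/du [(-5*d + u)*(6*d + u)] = d + 2*u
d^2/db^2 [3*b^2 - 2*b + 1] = 6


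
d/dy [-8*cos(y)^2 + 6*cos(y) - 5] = 2*(8*cos(y) - 3)*sin(y)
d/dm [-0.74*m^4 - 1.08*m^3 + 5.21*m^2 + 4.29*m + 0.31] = -2.96*m^3 - 3.24*m^2 + 10.42*m + 4.29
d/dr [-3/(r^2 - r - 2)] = 3*(2*r - 1)/(-r^2 + r + 2)^2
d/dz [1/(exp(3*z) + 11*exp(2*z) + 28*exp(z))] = (-3*exp(2*z) - 22*exp(z) - 28)*exp(-z)/(exp(2*z) + 11*exp(z) + 28)^2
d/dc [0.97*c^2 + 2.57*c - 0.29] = 1.94*c + 2.57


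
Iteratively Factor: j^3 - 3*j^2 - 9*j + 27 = (j - 3)*(j^2 - 9) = (j - 3)*(j + 3)*(j - 3)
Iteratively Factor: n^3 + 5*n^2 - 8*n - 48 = (n + 4)*(n^2 + n - 12) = (n - 3)*(n + 4)*(n + 4)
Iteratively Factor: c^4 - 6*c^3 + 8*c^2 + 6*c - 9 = (c - 3)*(c^3 - 3*c^2 - c + 3) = (c - 3)^2*(c^2 - 1) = (c - 3)^2*(c - 1)*(c + 1)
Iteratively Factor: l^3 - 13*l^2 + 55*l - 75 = (l - 3)*(l^2 - 10*l + 25) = (l - 5)*(l - 3)*(l - 5)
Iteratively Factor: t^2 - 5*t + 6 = (t - 2)*(t - 3)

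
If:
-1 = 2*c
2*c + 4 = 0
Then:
No Solution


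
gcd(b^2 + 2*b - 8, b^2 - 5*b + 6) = b - 2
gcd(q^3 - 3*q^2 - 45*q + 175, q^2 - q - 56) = q + 7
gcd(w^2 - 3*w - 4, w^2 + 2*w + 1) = w + 1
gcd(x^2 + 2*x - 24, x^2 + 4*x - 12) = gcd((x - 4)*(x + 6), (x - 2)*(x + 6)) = x + 6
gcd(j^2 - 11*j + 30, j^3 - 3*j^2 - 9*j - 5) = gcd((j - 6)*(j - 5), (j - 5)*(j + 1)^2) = j - 5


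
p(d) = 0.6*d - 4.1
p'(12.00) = 0.60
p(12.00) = 3.10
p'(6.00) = 0.60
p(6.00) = -0.50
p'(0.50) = 0.60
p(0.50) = -3.80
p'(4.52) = 0.60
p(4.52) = -1.39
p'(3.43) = 0.60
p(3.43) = -2.04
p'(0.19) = 0.60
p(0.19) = -3.99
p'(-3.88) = 0.60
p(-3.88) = -6.43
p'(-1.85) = 0.60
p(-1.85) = -5.21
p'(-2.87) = 0.60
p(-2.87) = -5.82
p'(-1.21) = 0.60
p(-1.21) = -4.83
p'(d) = 0.600000000000000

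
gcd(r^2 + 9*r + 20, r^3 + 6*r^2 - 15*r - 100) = r + 5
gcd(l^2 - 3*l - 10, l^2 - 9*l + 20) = l - 5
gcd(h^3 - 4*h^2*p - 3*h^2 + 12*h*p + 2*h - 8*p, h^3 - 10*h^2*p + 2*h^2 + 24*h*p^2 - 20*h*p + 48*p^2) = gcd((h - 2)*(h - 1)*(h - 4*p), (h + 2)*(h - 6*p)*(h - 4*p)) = -h + 4*p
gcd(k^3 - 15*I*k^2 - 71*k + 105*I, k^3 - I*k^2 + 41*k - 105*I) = k^2 - 8*I*k - 15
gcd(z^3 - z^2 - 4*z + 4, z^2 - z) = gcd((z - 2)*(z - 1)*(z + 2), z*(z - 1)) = z - 1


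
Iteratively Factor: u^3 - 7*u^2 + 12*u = (u)*(u^2 - 7*u + 12) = u*(u - 3)*(u - 4)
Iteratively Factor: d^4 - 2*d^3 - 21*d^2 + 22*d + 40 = (d - 5)*(d^3 + 3*d^2 - 6*d - 8) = (d - 5)*(d + 1)*(d^2 + 2*d - 8) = (d - 5)*(d + 1)*(d + 4)*(d - 2)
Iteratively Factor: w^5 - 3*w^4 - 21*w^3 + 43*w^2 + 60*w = (w)*(w^4 - 3*w^3 - 21*w^2 + 43*w + 60) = w*(w + 4)*(w^3 - 7*w^2 + 7*w + 15) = w*(w - 5)*(w + 4)*(w^2 - 2*w - 3) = w*(w - 5)*(w + 1)*(w + 4)*(w - 3)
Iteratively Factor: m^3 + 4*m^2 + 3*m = (m + 3)*(m^2 + m) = m*(m + 3)*(m + 1)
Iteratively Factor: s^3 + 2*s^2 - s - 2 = (s - 1)*(s^2 + 3*s + 2) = (s - 1)*(s + 1)*(s + 2)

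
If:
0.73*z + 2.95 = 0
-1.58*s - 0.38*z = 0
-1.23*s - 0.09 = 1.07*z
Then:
No Solution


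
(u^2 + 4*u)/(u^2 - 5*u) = (u + 4)/(u - 5)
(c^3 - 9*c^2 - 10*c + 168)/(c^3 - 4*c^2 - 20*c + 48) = (c - 7)/(c - 2)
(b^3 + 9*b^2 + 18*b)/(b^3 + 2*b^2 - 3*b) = (b + 6)/(b - 1)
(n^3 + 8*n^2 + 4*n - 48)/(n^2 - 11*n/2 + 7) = 2*(n^2 + 10*n + 24)/(2*n - 7)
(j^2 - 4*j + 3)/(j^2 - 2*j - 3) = (j - 1)/(j + 1)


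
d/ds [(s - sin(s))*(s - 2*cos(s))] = (s - sin(s))*(2*sin(s) + 1) - (s - 2*cos(s))*(cos(s) - 1)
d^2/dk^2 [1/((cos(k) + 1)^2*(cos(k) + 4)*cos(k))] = 2*(-122*(1 - cos(k)^2)^2/cos(k)^3 + 10*sin(k)^6/cos(k)^3 + 2*cos(k)^3 - 53*cos(k)^2 + 76*tan(k)^2 + 108 - 75/cos(k) + 128/cos(k)^3)/((cos(k) + 1)^4*(cos(k) + 4)^3)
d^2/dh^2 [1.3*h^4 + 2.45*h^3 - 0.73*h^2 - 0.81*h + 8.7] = 15.6*h^2 + 14.7*h - 1.46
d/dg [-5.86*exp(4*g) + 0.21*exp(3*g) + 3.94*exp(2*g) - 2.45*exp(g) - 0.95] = (-23.44*exp(3*g) + 0.63*exp(2*g) + 7.88*exp(g) - 2.45)*exp(g)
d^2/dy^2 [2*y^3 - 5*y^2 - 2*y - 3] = 12*y - 10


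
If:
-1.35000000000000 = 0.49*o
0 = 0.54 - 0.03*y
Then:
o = -2.76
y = 18.00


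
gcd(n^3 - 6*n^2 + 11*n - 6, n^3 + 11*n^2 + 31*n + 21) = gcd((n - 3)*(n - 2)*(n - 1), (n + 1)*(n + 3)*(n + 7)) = 1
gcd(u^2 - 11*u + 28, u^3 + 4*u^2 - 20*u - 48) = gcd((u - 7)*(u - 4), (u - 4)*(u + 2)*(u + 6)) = u - 4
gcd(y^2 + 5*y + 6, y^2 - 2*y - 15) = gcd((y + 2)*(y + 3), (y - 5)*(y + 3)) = y + 3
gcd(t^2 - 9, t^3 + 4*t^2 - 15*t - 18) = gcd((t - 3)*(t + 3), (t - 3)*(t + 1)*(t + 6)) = t - 3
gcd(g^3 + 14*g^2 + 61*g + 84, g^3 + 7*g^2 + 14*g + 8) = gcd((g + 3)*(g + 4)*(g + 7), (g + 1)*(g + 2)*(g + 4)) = g + 4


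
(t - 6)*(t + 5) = t^2 - t - 30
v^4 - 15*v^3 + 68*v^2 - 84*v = v*(v - 7)*(v - 6)*(v - 2)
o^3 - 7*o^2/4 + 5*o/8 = o*(o - 5/4)*(o - 1/2)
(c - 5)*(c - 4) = c^2 - 9*c + 20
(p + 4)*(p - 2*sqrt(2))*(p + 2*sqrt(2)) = p^3 + 4*p^2 - 8*p - 32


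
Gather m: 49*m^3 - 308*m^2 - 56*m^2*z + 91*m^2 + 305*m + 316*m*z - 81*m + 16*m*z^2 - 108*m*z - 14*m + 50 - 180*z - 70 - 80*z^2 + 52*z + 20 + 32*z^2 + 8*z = 49*m^3 + m^2*(-56*z - 217) + m*(16*z^2 + 208*z + 210) - 48*z^2 - 120*z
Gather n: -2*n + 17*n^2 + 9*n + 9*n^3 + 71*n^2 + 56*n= 9*n^3 + 88*n^2 + 63*n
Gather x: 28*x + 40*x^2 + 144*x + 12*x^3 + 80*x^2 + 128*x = 12*x^3 + 120*x^2 + 300*x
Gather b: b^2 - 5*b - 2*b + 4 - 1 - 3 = b^2 - 7*b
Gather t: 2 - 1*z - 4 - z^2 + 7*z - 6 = -z^2 + 6*z - 8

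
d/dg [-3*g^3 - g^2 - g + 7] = -9*g^2 - 2*g - 1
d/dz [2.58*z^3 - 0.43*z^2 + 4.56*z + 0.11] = 7.74*z^2 - 0.86*z + 4.56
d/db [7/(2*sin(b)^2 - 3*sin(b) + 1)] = 7*(3 - 4*sin(b))*cos(b)/(2*sin(b)^2 - 3*sin(b) + 1)^2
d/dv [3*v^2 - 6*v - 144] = 6*v - 6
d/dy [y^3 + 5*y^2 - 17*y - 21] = 3*y^2 + 10*y - 17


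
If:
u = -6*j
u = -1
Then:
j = 1/6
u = -1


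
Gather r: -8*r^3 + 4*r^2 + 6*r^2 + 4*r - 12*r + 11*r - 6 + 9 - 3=-8*r^3 + 10*r^2 + 3*r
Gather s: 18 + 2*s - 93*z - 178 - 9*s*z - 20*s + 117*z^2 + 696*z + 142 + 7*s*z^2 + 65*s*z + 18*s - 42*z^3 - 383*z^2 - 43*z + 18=s*(7*z^2 + 56*z) - 42*z^3 - 266*z^2 + 560*z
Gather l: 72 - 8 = 64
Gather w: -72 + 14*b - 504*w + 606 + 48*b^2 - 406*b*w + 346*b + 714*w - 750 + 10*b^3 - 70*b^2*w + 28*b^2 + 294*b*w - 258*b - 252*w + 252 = 10*b^3 + 76*b^2 + 102*b + w*(-70*b^2 - 112*b - 42) + 36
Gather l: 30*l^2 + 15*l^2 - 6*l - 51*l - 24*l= 45*l^2 - 81*l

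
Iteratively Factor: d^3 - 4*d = (d - 2)*(d^2 + 2*d) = (d - 2)*(d + 2)*(d)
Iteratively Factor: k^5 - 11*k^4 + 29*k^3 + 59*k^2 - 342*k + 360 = (k - 5)*(k^4 - 6*k^3 - k^2 + 54*k - 72) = (k - 5)*(k - 2)*(k^3 - 4*k^2 - 9*k + 36) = (k - 5)*(k - 2)*(k + 3)*(k^2 - 7*k + 12) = (k - 5)*(k - 4)*(k - 2)*(k + 3)*(k - 3)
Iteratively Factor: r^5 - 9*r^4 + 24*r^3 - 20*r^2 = (r - 5)*(r^4 - 4*r^3 + 4*r^2) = (r - 5)*(r - 2)*(r^3 - 2*r^2) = (r - 5)*(r - 2)^2*(r^2) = r*(r - 5)*(r - 2)^2*(r)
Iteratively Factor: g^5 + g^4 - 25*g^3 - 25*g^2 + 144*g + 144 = (g + 4)*(g^4 - 3*g^3 - 13*g^2 + 27*g + 36) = (g + 3)*(g + 4)*(g^3 - 6*g^2 + 5*g + 12) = (g - 3)*(g + 3)*(g + 4)*(g^2 - 3*g - 4) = (g - 3)*(g + 1)*(g + 3)*(g + 4)*(g - 4)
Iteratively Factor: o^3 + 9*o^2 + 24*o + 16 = (o + 4)*(o^2 + 5*o + 4) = (o + 1)*(o + 4)*(o + 4)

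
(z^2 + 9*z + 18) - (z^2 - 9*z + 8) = 18*z + 10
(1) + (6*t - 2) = 6*t - 1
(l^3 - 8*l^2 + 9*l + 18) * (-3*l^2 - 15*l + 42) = -3*l^5 + 9*l^4 + 135*l^3 - 525*l^2 + 108*l + 756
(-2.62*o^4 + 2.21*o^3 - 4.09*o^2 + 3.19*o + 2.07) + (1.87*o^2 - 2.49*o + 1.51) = -2.62*o^4 + 2.21*o^3 - 2.22*o^2 + 0.7*o + 3.58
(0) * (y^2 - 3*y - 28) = 0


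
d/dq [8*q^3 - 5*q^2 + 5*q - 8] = 24*q^2 - 10*q + 5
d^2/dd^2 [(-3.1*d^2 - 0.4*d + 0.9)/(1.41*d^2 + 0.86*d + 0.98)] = (5.92764*d^3 + 36.43722*d^2 + 9.86436*d - 6.4362)/(2.803221*d^6 + 5.129298*d^5 + 8.973522*d^4 + 7.766144*d^3 + 6.236916*d^2 + 2.477832*d + 0.941192)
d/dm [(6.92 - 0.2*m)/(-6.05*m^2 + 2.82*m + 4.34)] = (-1.21*m^2 + 83.732*m - 20.3824)/(36.6025*m^4 - 34.122*m^3 - 44.5616*m^2 + 24.4776*m + 18.8356)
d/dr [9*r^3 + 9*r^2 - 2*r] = 27*r^2 + 18*r - 2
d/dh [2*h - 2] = 2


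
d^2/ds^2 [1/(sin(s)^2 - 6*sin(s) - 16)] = 2*(-2*sin(s)^4 + 9*sin(s)^3 - 47*sin(s)^2 + 30*sin(s) + 52)/((sin(s) - 8)^3*(sin(s) + 2)^3)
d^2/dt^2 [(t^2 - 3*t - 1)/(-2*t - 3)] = -46/(8*t^3 + 36*t^2 + 54*t + 27)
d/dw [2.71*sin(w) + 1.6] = 2.71*cos(w)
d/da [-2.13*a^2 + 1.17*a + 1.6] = 1.17 - 4.26*a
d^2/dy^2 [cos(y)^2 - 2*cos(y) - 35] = 2*cos(y) - 2*cos(2*y)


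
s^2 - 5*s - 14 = (s - 7)*(s + 2)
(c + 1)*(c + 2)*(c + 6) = c^3 + 9*c^2 + 20*c + 12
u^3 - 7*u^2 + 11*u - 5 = (u - 5)*(u - 1)^2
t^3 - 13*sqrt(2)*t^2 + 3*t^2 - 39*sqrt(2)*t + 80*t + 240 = (t + 3)*(t - 8*sqrt(2))*(t - 5*sqrt(2))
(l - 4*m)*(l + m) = l^2 - 3*l*m - 4*m^2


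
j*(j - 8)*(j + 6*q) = j^3 + 6*j^2*q - 8*j^2 - 48*j*q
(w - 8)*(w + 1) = w^2 - 7*w - 8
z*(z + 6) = z^2 + 6*z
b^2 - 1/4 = (b - 1/2)*(b + 1/2)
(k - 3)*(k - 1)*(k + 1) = k^3 - 3*k^2 - k + 3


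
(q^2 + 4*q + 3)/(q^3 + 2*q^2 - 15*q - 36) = (q + 1)/(q^2 - q - 12)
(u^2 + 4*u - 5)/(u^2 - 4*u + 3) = (u + 5)/(u - 3)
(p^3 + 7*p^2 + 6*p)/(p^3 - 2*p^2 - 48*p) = (p + 1)/(p - 8)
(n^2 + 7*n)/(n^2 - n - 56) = n/(n - 8)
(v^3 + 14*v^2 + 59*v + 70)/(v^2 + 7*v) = v + 7 + 10/v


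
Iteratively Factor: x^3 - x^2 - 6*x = (x)*(x^2 - x - 6) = x*(x - 3)*(x + 2)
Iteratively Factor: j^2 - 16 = (j - 4)*(j + 4)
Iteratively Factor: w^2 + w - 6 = (w - 2)*(w + 3)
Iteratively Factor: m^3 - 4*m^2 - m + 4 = (m - 4)*(m^2 - 1) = (m - 4)*(m - 1)*(m + 1)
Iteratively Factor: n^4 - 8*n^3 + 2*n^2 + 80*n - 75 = (n - 5)*(n^3 - 3*n^2 - 13*n + 15) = (n - 5)*(n + 3)*(n^2 - 6*n + 5) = (n - 5)*(n - 1)*(n + 3)*(n - 5)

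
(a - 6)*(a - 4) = a^2 - 10*a + 24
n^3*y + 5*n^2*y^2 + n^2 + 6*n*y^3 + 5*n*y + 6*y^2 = (n + 2*y)*(n + 3*y)*(n*y + 1)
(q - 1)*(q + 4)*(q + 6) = q^3 + 9*q^2 + 14*q - 24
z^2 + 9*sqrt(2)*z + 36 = (z + 3*sqrt(2))*(z + 6*sqrt(2))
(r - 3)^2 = r^2 - 6*r + 9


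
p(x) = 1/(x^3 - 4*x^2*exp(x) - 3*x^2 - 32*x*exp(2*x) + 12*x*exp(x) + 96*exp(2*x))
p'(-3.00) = -0.01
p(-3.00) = -0.02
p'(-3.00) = -0.01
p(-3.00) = -0.02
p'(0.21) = -0.01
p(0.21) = 0.01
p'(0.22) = -0.01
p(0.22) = 0.01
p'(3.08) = 0.01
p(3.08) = -0.00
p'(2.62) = 0.00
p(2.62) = 0.00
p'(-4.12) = -0.00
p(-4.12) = -0.01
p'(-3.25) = -0.01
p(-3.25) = -0.01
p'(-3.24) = -0.01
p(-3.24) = -0.01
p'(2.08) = -0.00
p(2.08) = 0.00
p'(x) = (4*x^2*exp(x) - 3*x^2 + 64*x*exp(2*x) - 4*x*exp(x) + 6*x - 160*exp(2*x) - 12*exp(x))/(x^3 - 4*x^2*exp(x) - 3*x^2 - 32*x*exp(2*x) + 12*x*exp(x) + 96*exp(2*x))^2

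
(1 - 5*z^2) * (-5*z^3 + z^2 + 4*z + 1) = 25*z^5 - 5*z^4 - 25*z^3 - 4*z^2 + 4*z + 1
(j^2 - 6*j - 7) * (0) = 0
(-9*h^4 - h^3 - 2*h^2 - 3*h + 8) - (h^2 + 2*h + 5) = -9*h^4 - h^3 - 3*h^2 - 5*h + 3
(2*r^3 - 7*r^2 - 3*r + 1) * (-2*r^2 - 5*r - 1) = -4*r^5 + 4*r^4 + 39*r^3 + 20*r^2 - 2*r - 1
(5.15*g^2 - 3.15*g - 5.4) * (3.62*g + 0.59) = 18.643*g^3 - 8.3645*g^2 - 21.4065*g - 3.186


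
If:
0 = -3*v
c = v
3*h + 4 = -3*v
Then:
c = 0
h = -4/3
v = 0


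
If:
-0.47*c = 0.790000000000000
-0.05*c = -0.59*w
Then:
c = -1.68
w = -0.14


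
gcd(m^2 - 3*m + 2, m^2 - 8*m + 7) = m - 1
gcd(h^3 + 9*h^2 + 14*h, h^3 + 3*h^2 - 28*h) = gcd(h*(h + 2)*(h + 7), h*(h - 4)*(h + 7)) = h^2 + 7*h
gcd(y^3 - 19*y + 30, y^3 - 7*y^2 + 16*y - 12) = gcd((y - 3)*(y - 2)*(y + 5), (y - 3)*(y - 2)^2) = y^2 - 5*y + 6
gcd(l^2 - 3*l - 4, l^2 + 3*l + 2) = l + 1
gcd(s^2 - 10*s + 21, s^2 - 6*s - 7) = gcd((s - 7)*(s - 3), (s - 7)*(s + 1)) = s - 7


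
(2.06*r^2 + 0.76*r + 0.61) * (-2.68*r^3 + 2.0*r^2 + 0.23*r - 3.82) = -5.5208*r^5 + 2.0832*r^4 + 0.359*r^3 - 6.4744*r^2 - 2.7629*r - 2.3302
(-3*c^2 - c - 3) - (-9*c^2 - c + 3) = 6*c^2 - 6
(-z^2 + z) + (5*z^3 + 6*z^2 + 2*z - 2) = 5*z^3 + 5*z^2 + 3*z - 2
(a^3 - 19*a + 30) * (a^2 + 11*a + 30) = a^5 + 11*a^4 + 11*a^3 - 179*a^2 - 240*a + 900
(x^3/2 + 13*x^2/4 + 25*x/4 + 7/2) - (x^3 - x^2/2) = -x^3/2 + 15*x^2/4 + 25*x/4 + 7/2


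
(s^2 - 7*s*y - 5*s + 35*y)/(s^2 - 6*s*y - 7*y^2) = (s - 5)/(s + y)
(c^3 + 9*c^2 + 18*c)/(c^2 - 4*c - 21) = c*(c + 6)/(c - 7)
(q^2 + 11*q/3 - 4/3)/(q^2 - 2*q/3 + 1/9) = 3*(q + 4)/(3*q - 1)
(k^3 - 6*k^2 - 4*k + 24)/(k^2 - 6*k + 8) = (k^2 - 4*k - 12)/(k - 4)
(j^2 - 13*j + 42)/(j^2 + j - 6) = (j^2 - 13*j + 42)/(j^2 + j - 6)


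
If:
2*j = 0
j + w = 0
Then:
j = 0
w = 0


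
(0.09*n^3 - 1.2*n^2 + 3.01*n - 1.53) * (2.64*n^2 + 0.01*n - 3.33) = 0.2376*n^5 - 3.1671*n^4 + 7.6347*n^3 - 0.0131000000000006*n^2 - 10.0386*n + 5.0949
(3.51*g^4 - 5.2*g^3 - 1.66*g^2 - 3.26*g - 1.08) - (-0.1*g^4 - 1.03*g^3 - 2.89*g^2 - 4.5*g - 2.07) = 3.61*g^4 - 4.17*g^3 + 1.23*g^2 + 1.24*g + 0.99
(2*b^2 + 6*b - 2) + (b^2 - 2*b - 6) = 3*b^2 + 4*b - 8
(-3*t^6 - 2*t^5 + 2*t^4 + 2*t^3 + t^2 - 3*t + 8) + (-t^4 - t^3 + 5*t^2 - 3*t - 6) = -3*t^6 - 2*t^5 + t^4 + t^3 + 6*t^2 - 6*t + 2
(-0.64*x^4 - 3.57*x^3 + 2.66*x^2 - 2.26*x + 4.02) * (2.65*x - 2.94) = -1.696*x^5 - 7.5789*x^4 + 17.5448*x^3 - 13.8094*x^2 + 17.2974*x - 11.8188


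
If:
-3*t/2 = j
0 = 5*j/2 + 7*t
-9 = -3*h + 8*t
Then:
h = 3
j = 0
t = 0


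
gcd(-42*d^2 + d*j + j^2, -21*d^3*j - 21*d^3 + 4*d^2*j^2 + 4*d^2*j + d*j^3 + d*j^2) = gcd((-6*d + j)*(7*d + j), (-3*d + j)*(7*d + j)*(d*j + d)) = 7*d + j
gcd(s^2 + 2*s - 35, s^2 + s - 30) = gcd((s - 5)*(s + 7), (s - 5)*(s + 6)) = s - 5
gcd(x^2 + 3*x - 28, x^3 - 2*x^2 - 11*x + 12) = x - 4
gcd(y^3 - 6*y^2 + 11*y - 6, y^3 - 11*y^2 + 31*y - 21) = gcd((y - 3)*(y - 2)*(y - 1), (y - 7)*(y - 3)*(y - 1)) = y^2 - 4*y + 3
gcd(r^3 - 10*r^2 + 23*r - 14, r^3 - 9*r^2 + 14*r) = r^2 - 9*r + 14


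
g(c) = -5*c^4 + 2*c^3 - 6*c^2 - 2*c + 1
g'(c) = -20*c^3 + 6*c^2 - 12*c - 2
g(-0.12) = 1.15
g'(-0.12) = -0.44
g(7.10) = -12305.68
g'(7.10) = -6942.96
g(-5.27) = -4304.49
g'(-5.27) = 3155.14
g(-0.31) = 0.94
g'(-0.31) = 2.89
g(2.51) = -208.65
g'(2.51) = -310.58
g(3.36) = -634.87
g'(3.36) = -733.24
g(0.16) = 0.53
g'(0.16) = -3.85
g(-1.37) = -30.28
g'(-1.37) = 77.13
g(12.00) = -101111.00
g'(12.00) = -33842.00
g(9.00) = -31850.00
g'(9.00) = -14204.00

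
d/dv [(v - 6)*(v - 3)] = 2*v - 9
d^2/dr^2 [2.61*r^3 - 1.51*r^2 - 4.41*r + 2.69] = 15.66*r - 3.02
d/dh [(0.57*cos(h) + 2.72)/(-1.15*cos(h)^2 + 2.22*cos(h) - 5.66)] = (-0.6555*cos(h)^2 - 6.256*cos(h) + 9.2646)*sin(h)/(1.3225*cos(h)^4 - 5.106*cos(h)^3 + 17.9464*cos(h)^2 - 25.1304*cos(h) + 32.0356)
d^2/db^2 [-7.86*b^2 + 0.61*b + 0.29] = -15.7200000000000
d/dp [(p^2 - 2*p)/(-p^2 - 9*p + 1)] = (-11*p^2 + 2*p - 2)/(p^4 + 18*p^3 + 79*p^2 - 18*p + 1)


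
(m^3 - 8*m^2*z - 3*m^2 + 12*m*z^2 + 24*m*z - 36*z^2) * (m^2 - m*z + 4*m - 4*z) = m^5 - 9*m^4*z + m^4 + 20*m^3*z^2 - 9*m^3*z - 12*m^3 - 12*m^2*z^3 + 20*m^2*z^2 + 108*m^2*z - 12*m*z^3 - 240*m*z^2 + 144*z^3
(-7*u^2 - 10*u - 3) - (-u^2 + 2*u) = -6*u^2 - 12*u - 3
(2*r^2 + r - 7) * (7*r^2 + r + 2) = 14*r^4 + 9*r^3 - 44*r^2 - 5*r - 14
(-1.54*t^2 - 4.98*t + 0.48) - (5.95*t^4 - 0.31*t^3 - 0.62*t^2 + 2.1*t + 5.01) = -5.95*t^4 + 0.31*t^3 - 0.92*t^2 - 7.08*t - 4.53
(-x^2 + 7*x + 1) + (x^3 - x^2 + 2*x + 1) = x^3 - 2*x^2 + 9*x + 2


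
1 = 1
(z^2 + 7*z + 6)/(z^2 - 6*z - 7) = (z + 6)/(z - 7)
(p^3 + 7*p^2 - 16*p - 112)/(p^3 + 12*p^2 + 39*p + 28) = (p - 4)/(p + 1)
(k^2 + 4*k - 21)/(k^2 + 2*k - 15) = (k + 7)/(k + 5)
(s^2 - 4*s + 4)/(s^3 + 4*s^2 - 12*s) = (s - 2)/(s*(s + 6))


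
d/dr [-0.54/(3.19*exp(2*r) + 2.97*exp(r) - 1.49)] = (3.4452*exp(r) + 1.6038)*exp(r)/(3.19*exp(2*r) + 2.97*exp(r) - 1.49)^2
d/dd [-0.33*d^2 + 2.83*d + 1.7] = 2.83 - 0.66*d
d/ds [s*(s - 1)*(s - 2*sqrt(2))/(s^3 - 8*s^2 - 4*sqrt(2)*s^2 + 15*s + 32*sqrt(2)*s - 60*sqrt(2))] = (-7*s^4 - 2*sqrt(2)*s^4 + 30*s^3 + 60*sqrt(2)*s^3 - 226*sqrt(2)*s^2 - 127*s^2 + 120*sqrt(2)*s + 480*s - 240)/(s^6 - 16*s^5 - 8*sqrt(2)*s^5 + 126*s^4 + 128*sqrt(2)*s^4 - 752*sqrt(2)*s^3 - 752*s^3 + 1920*sqrt(2)*s^2 + 3233*s^2 - 7680*s - 1800*sqrt(2)*s + 7200)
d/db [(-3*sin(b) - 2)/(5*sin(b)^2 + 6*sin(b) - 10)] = (15*sin(b)^2 + 20*sin(b) + 42)*cos(b)/(5*sin(b)^2 + 6*sin(b) - 10)^2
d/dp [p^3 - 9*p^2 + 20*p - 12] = 3*p^2 - 18*p + 20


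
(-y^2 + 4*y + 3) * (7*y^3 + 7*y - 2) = -7*y^5 + 28*y^4 + 14*y^3 + 30*y^2 + 13*y - 6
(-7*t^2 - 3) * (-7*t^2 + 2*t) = 49*t^4 - 14*t^3 + 21*t^2 - 6*t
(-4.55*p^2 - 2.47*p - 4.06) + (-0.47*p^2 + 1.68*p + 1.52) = -5.02*p^2 - 0.79*p - 2.54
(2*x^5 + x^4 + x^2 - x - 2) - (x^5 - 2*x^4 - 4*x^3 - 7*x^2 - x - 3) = x^5 + 3*x^4 + 4*x^3 + 8*x^2 + 1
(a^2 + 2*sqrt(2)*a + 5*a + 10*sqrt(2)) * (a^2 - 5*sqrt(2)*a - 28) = a^4 - 3*sqrt(2)*a^3 + 5*a^3 - 48*a^2 - 15*sqrt(2)*a^2 - 240*a - 56*sqrt(2)*a - 280*sqrt(2)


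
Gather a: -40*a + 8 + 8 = 16 - 40*a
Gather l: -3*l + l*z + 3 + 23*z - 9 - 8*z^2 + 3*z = l*(z - 3) - 8*z^2 + 26*z - 6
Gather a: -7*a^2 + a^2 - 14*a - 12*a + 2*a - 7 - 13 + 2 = -6*a^2 - 24*a - 18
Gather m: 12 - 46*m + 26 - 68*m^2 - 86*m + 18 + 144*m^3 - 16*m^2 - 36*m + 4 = 144*m^3 - 84*m^2 - 168*m + 60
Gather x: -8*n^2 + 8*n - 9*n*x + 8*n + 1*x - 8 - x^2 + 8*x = -8*n^2 + 16*n - x^2 + x*(9 - 9*n) - 8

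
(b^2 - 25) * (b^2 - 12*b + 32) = b^4 - 12*b^3 + 7*b^2 + 300*b - 800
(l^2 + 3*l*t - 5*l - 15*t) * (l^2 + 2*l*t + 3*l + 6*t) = l^4 + 5*l^3*t - 2*l^3 + 6*l^2*t^2 - 10*l^2*t - 15*l^2 - 12*l*t^2 - 75*l*t - 90*t^2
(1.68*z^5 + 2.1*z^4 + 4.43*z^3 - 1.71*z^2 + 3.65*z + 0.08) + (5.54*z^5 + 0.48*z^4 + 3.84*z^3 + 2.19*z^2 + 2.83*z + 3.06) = 7.22*z^5 + 2.58*z^4 + 8.27*z^3 + 0.48*z^2 + 6.48*z + 3.14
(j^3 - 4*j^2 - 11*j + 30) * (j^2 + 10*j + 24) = j^5 + 6*j^4 - 27*j^3 - 176*j^2 + 36*j + 720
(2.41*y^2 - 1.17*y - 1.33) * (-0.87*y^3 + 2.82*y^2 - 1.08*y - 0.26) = -2.0967*y^5 + 7.8141*y^4 - 4.7451*y^3 - 3.1136*y^2 + 1.7406*y + 0.3458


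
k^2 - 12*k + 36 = (k - 6)^2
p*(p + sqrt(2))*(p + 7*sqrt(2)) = p^3 + 8*sqrt(2)*p^2 + 14*p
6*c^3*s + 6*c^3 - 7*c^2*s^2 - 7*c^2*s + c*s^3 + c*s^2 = (-6*c + s)*(-c + s)*(c*s + c)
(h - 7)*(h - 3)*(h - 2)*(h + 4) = h^4 - 8*h^3 - 7*h^2 + 122*h - 168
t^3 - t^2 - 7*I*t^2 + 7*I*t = t*(t - 1)*(t - 7*I)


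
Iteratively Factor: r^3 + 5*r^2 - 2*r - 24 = (r + 4)*(r^2 + r - 6) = (r + 3)*(r + 4)*(r - 2)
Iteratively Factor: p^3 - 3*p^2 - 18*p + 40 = (p - 2)*(p^2 - p - 20) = (p - 5)*(p - 2)*(p + 4)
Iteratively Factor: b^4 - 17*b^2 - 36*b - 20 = (b + 1)*(b^3 - b^2 - 16*b - 20) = (b + 1)*(b + 2)*(b^2 - 3*b - 10) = (b + 1)*(b + 2)^2*(b - 5)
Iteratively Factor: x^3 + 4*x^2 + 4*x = (x)*(x^2 + 4*x + 4) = x*(x + 2)*(x + 2)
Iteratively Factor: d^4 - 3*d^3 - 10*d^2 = (d)*(d^3 - 3*d^2 - 10*d) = d^2*(d^2 - 3*d - 10) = d^2*(d + 2)*(d - 5)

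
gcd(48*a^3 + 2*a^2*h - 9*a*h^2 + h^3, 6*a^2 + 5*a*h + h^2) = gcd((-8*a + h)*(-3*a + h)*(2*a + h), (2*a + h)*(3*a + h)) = 2*a + h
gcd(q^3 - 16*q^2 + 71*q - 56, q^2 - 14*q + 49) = q - 7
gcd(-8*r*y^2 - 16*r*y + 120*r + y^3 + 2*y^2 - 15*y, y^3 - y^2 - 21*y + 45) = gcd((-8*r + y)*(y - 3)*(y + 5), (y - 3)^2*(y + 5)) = y^2 + 2*y - 15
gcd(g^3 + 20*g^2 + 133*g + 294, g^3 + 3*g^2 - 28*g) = g + 7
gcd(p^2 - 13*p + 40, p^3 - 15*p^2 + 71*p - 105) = p - 5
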